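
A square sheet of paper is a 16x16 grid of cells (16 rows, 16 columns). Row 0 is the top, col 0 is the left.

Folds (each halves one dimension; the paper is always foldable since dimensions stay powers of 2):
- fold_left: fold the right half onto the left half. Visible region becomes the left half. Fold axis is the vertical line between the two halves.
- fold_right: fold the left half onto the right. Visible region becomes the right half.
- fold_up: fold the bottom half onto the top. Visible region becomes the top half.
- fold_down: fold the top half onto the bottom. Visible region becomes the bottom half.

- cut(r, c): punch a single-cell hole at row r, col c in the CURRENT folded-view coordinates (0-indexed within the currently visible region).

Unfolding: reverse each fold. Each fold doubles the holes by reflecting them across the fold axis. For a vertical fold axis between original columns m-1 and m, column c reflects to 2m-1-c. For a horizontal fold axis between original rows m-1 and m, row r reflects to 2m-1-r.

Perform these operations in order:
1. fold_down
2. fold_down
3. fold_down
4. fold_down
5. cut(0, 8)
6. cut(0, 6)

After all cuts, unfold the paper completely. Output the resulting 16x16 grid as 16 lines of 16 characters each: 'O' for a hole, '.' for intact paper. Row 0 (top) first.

Answer: ......O.O.......
......O.O.......
......O.O.......
......O.O.......
......O.O.......
......O.O.......
......O.O.......
......O.O.......
......O.O.......
......O.O.......
......O.O.......
......O.O.......
......O.O.......
......O.O.......
......O.O.......
......O.O.......

Derivation:
Op 1 fold_down: fold axis h@8; visible region now rows[8,16) x cols[0,16) = 8x16
Op 2 fold_down: fold axis h@12; visible region now rows[12,16) x cols[0,16) = 4x16
Op 3 fold_down: fold axis h@14; visible region now rows[14,16) x cols[0,16) = 2x16
Op 4 fold_down: fold axis h@15; visible region now rows[15,16) x cols[0,16) = 1x16
Op 5 cut(0, 8): punch at orig (15,8); cuts so far [(15, 8)]; region rows[15,16) x cols[0,16) = 1x16
Op 6 cut(0, 6): punch at orig (15,6); cuts so far [(15, 6), (15, 8)]; region rows[15,16) x cols[0,16) = 1x16
Unfold 1 (reflect across h@15): 4 holes -> [(14, 6), (14, 8), (15, 6), (15, 8)]
Unfold 2 (reflect across h@14): 8 holes -> [(12, 6), (12, 8), (13, 6), (13, 8), (14, 6), (14, 8), (15, 6), (15, 8)]
Unfold 3 (reflect across h@12): 16 holes -> [(8, 6), (8, 8), (9, 6), (9, 8), (10, 6), (10, 8), (11, 6), (11, 8), (12, 6), (12, 8), (13, 6), (13, 8), (14, 6), (14, 8), (15, 6), (15, 8)]
Unfold 4 (reflect across h@8): 32 holes -> [(0, 6), (0, 8), (1, 6), (1, 8), (2, 6), (2, 8), (3, 6), (3, 8), (4, 6), (4, 8), (5, 6), (5, 8), (6, 6), (6, 8), (7, 6), (7, 8), (8, 6), (8, 8), (9, 6), (9, 8), (10, 6), (10, 8), (11, 6), (11, 8), (12, 6), (12, 8), (13, 6), (13, 8), (14, 6), (14, 8), (15, 6), (15, 8)]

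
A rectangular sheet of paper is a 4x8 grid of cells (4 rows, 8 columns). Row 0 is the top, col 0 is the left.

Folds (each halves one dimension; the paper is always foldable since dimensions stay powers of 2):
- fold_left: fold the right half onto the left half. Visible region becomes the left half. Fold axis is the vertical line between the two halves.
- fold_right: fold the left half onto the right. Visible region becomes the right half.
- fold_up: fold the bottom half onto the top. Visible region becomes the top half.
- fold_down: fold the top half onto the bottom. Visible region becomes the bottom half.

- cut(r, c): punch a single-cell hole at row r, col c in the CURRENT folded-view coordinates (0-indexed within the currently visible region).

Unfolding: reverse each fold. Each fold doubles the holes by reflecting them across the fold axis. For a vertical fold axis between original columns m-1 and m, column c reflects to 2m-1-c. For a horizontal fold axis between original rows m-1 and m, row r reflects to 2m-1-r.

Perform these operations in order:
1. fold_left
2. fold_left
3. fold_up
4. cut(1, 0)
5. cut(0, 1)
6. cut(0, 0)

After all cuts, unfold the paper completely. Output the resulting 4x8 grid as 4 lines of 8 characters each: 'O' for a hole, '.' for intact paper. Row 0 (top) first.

Op 1 fold_left: fold axis v@4; visible region now rows[0,4) x cols[0,4) = 4x4
Op 2 fold_left: fold axis v@2; visible region now rows[0,4) x cols[0,2) = 4x2
Op 3 fold_up: fold axis h@2; visible region now rows[0,2) x cols[0,2) = 2x2
Op 4 cut(1, 0): punch at orig (1,0); cuts so far [(1, 0)]; region rows[0,2) x cols[0,2) = 2x2
Op 5 cut(0, 1): punch at orig (0,1); cuts so far [(0, 1), (1, 0)]; region rows[0,2) x cols[0,2) = 2x2
Op 6 cut(0, 0): punch at orig (0,0); cuts so far [(0, 0), (0, 1), (1, 0)]; region rows[0,2) x cols[0,2) = 2x2
Unfold 1 (reflect across h@2): 6 holes -> [(0, 0), (0, 1), (1, 0), (2, 0), (3, 0), (3, 1)]
Unfold 2 (reflect across v@2): 12 holes -> [(0, 0), (0, 1), (0, 2), (0, 3), (1, 0), (1, 3), (2, 0), (2, 3), (3, 0), (3, 1), (3, 2), (3, 3)]
Unfold 3 (reflect across v@4): 24 holes -> [(0, 0), (0, 1), (0, 2), (0, 3), (0, 4), (0, 5), (0, 6), (0, 7), (1, 0), (1, 3), (1, 4), (1, 7), (2, 0), (2, 3), (2, 4), (2, 7), (3, 0), (3, 1), (3, 2), (3, 3), (3, 4), (3, 5), (3, 6), (3, 7)]

Answer: OOOOOOOO
O..OO..O
O..OO..O
OOOOOOOO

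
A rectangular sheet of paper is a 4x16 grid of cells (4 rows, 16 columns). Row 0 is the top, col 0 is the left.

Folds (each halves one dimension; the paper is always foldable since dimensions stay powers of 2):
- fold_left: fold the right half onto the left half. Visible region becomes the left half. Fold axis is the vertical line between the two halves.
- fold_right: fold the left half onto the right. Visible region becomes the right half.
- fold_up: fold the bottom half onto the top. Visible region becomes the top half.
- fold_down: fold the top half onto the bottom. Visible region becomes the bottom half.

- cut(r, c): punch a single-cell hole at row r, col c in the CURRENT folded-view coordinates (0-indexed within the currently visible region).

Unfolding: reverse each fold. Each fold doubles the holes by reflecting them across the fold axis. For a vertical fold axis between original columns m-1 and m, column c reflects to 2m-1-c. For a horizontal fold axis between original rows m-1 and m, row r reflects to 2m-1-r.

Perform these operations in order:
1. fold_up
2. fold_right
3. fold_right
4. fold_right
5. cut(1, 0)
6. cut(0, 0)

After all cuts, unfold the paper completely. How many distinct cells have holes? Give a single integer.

Op 1 fold_up: fold axis h@2; visible region now rows[0,2) x cols[0,16) = 2x16
Op 2 fold_right: fold axis v@8; visible region now rows[0,2) x cols[8,16) = 2x8
Op 3 fold_right: fold axis v@12; visible region now rows[0,2) x cols[12,16) = 2x4
Op 4 fold_right: fold axis v@14; visible region now rows[0,2) x cols[14,16) = 2x2
Op 5 cut(1, 0): punch at orig (1,14); cuts so far [(1, 14)]; region rows[0,2) x cols[14,16) = 2x2
Op 6 cut(0, 0): punch at orig (0,14); cuts so far [(0, 14), (1, 14)]; region rows[0,2) x cols[14,16) = 2x2
Unfold 1 (reflect across v@14): 4 holes -> [(0, 13), (0, 14), (1, 13), (1, 14)]
Unfold 2 (reflect across v@12): 8 holes -> [(0, 9), (0, 10), (0, 13), (0, 14), (1, 9), (1, 10), (1, 13), (1, 14)]
Unfold 3 (reflect across v@8): 16 holes -> [(0, 1), (0, 2), (0, 5), (0, 6), (0, 9), (0, 10), (0, 13), (0, 14), (1, 1), (1, 2), (1, 5), (1, 6), (1, 9), (1, 10), (1, 13), (1, 14)]
Unfold 4 (reflect across h@2): 32 holes -> [(0, 1), (0, 2), (0, 5), (0, 6), (0, 9), (0, 10), (0, 13), (0, 14), (1, 1), (1, 2), (1, 5), (1, 6), (1, 9), (1, 10), (1, 13), (1, 14), (2, 1), (2, 2), (2, 5), (2, 6), (2, 9), (2, 10), (2, 13), (2, 14), (3, 1), (3, 2), (3, 5), (3, 6), (3, 9), (3, 10), (3, 13), (3, 14)]

Answer: 32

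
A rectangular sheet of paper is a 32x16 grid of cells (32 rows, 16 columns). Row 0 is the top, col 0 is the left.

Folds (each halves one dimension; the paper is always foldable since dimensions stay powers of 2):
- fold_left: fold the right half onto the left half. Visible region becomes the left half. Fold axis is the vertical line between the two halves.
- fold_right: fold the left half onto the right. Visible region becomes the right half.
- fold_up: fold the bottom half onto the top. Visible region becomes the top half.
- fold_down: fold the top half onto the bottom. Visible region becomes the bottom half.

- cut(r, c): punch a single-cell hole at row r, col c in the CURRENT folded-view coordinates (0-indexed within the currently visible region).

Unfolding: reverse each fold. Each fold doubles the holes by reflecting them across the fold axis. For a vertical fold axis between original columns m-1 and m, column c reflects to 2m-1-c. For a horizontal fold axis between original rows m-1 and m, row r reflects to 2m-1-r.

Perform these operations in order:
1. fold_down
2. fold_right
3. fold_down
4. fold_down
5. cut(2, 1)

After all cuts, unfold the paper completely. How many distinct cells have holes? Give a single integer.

Answer: 16

Derivation:
Op 1 fold_down: fold axis h@16; visible region now rows[16,32) x cols[0,16) = 16x16
Op 2 fold_right: fold axis v@8; visible region now rows[16,32) x cols[8,16) = 16x8
Op 3 fold_down: fold axis h@24; visible region now rows[24,32) x cols[8,16) = 8x8
Op 4 fold_down: fold axis h@28; visible region now rows[28,32) x cols[8,16) = 4x8
Op 5 cut(2, 1): punch at orig (30,9); cuts so far [(30, 9)]; region rows[28,32) x cols[8,16) = 4x8
Unfold 1 (reflect across h@28): 2 holes -> [(25, 9), (30, 9)]
Unfold 2 (reflect across h@24): 4 holes -> [(17, 9), (22, 9), (25, 9), (30, 9)]
Unfold 3 (reflect across v@8): 8 holes -> [(17, 6), (17, 9), (22, 6), (22, 9), (25, 6), (25, 9), (30, 6), (30, 9)]
Unfold 4 (reflect across h@16): 16 holes -> [(1, 6), (1, 9), (6, 6), (6, 9), (9, 6), (9, 9), (14, 6), (14, 9), (17, 6), (17, 9), (22, 6), (22, 9), (25, 6), (25, 9), (30, 6), (30, 9)]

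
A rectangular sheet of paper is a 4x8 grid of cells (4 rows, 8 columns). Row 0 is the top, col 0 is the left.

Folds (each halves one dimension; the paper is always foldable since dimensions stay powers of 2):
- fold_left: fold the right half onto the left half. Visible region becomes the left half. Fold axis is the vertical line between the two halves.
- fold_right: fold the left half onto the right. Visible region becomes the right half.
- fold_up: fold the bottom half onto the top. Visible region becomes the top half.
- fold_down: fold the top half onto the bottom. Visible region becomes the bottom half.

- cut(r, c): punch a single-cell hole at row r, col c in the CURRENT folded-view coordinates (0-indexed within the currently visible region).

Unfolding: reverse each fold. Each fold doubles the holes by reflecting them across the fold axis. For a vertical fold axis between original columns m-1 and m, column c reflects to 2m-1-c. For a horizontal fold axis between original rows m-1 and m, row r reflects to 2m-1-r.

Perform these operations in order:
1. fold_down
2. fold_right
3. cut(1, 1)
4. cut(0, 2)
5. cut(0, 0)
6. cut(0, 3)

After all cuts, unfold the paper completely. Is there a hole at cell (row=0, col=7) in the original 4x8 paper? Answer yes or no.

Answer: no

Derivation:
Op 1 fold_down: fold axis h@2; visible region now rows[2,4) x cols[0,8) = 2x8
Op 2 fold_right: fold axis v@4; visible region now rows[2,4) x cols[4,8) = 2x4
Op 3 cut(1, 1): punch at orig (3,5); cuts so far [(3, 5)]; region rows[2,4) x cols[4,8) = 2x4
Op 4 cut(0, 2): punch at orig (2,6); cuts so far [(2, 6), (3, 5)]; region rows[2,4) x cols[4,8) = 2x4
Op 5 cut(0, 0): punch at orig (2,4); cuts so far [(2, 4), (2, 6), (3, 5)]; region rows[2,4) x cols[4,8) = 2x4
Op 6 cut(0, 3): punch at orig (2,7); cuts so far [(2, 4), (2, 6), (2, 7), (3, 5)]; region rows[2,4) x cols[4,8) = 2x4
Unfold 1 (reflect across v@4): 8 holes -> [(2, 0), (2, 1), (2, 3), (2, 4), (2, 6), (2, 7), (3, 2), (3, 5)]
Unfold 2 (reflect across h@2): 16 holes -> [(0, 2), (0, 5), (1, 0), (1, 1), (1, 3), (1, 4), (1, 6), (1, 7), (2, 0), (2, 1), (2, 3), (2, 4), (2, 6), (2, 7), (3, 2), (3, 5)]
Holes: [(0, 2), (0, 5), (1, 0), (1, 1), (1, 3), (1, 4), (1, 6), (1, 7), (2, 0), (2, 1), (2, 3), (2, 4), (2, 6), (2, 7), (3, 2), (3, 5)]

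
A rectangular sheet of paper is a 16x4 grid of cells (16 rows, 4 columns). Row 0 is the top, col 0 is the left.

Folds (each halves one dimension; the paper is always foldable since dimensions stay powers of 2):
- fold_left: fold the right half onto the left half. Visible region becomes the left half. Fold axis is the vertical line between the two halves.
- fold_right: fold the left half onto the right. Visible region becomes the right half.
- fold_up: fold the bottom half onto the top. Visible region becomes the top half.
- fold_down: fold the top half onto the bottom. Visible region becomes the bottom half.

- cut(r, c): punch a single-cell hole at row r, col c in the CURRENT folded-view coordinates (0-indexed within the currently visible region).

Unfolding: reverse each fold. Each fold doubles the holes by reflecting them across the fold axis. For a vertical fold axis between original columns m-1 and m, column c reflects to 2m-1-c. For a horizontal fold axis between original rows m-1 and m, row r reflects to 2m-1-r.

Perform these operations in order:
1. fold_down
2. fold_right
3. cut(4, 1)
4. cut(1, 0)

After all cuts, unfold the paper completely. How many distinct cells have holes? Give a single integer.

Answer: 8

Derivation:
Op 1 fold_down: fold axis h@8; visible region now rows[8,16) x cols[0,4) = 8x4
Op 2 fold_right: fold axis v@2; visible region now rows[8,16) x cols[2,4) = 8x2
Op 3 cut(4, 1): punch at orig (12,3); cuts so far [(12, 3)]; region rows[8,16) x cols[2,4) = 8x2
Op 4 cut(1, 0): punch at orig (9,2); cuts so far [(9, 2), (12, 3)]; region rows[8,16) x cols[2,4) = 8x2
Unfold 1 (reflect across v@2): 4 holes -> [(9, 1), (9, 2), (12, 0), (12, 3)]
Unfold 2 (reflect across h@8): 8 holes -> [(3, 0), (3, 3), (6, 1), (6, 2), (9, 1), (9, 2), (12, 0), (12, 3)]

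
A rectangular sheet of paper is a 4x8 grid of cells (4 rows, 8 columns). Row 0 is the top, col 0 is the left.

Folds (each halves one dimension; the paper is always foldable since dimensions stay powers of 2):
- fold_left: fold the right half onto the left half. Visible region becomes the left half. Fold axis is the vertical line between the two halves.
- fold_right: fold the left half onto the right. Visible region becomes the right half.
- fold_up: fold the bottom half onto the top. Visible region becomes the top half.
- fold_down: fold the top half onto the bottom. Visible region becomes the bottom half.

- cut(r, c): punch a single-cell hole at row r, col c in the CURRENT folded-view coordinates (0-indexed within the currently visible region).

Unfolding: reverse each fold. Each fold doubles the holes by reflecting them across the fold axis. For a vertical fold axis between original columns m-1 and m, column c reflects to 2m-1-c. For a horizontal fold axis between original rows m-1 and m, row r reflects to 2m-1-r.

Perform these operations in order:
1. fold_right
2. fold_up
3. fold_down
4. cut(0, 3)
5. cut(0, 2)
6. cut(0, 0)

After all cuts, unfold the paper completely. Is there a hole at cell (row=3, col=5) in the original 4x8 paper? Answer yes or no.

Op 1 fold_right: fold axis v@4; visible region now rows[0,4) x cols[4,8) = 4x4
Op 2 fold_up: fold axis h@2; visible region now rows[0,2) x cols[4,8) = 2x4
Op 3 fold_down: fold axis h@1; visible region now rows[1,2) x cols[4,8) = 1x4
Op 4 cut(0, 3): punch at orig (1,7); cuts so far [(1, 7)]; region rows[1,2) x cols[4,8) = 1x4
Op 5 cut(0, 2): punch at orig (1,6); cuts so far [(1, 6), (1, 7)]; region rows[1,2) x cols[4,8) = 1x4
Op 6 cut(0, 0): punch at orig (1,4); cuts so far [(1, 4), (1, 6), (1, 7)]; region rows[1,2) x cols[4,8) = 1x4
Unfold 1 (reflect across h@1): 6 holes -> [(0, 4), (0, 6), (0, 7), (1, 4), (1, 6), (1, 7)]
Unfold 2 (reflect across h@2): 12 holes -> [(0, 4), (0, 6), (0, 7), (1, 4), (1, 6), (1, 7), (2, 4), (2, 6), (2, 7), (3, 4), (3, 6), (3, 7)]
Unfold 3 (reflect across v@4): 24 holes -> [(0, 0), (0, 1), (0, 3), (0, 4), (0, 6), (0, 7), (1, 0), (1, 1), (1, 3), (1, 4), (1, 6), (1, 7), (2, 0), (2, 1), (2, 3), (2, 4), (2, 6), (2, 7), (3, 0), (3, 1), (3, 3), (3, 4), (3, 6), (3, 7)]
Holes: [(0, 0), (0, 1), (0, 3), (0, 4), (0, 6), (0, 7), (1, 0), (1, 1), (1, 3), (1, 4), (1, 6), (1, 7), (2, 0), (2, 1), (2, 3), (2, 4), (2, 6), (2, 7), (3, 0), (3, 1), (3, 3), (3, 4), (3, 6), (3, 7)]

Answer: no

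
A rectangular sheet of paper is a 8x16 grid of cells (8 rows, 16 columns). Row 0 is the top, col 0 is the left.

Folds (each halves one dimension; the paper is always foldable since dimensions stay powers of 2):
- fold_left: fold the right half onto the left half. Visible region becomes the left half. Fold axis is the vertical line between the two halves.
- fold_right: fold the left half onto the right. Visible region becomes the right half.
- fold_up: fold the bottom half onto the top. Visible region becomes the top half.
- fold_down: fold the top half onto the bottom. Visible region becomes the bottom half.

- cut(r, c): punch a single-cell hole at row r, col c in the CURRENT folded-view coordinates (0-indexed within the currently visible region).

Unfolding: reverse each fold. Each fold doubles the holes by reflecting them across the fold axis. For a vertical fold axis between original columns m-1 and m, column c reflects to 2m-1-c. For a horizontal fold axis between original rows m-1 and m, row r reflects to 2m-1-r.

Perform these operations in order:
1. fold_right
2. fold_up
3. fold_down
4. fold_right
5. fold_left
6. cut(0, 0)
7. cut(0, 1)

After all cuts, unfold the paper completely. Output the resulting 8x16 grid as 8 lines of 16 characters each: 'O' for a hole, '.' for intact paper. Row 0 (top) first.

Op 1 fold_right: fold axis v@8; visible region now rows[0,8) x cols[8,16) = 8x8
Op 2 fold_up: fold axis h@4; visible region now rows[0,4) x cols[8,16) = 4x8
Op 3 fold_down: fold axis h@2; visible region now rows[2,4) x cols[8,16) = 2x8
Op 4 fold_right: fold axis v@12; visible region now rows[2,4) x cols[12,16) = 2x4
Op 5 fold_left: fold axis v@14; visible region now rows[2,4) x cols[12,14) = 2x2
Op 6 cut(0, 0): punch at orig (2,12); cuts so far [(2, 12)]; region rows[2,4) x cols[12,14) = 2x2
Op 7 cut(0, 1): punch at orig (2,13); cuts so far [(2, 12), (2, 13)]; region rows[2,4) x cols[12,14) = 2x2
Unfold 1 (reflect across v@14): 4 holes -> [(2, 12), (2, 13), (2, 14), (2, 15)]
Unfold 2 (reflect across v@12): 8 holes -> [(2, 8), (2, 9), (2, 10), (2, 11), (2, 12), (2, 13), (2, 14), (2, 15)]
Unfold 3 (reflect across h@2): 16 holes -> [(1, 8), (1, 9), (1, 10), (1, 11), (1, 12), (1, 13), (1, 14), (1, 15), (2, 8), (2, 9), (2, 10), (2, 11), (2, 12), (2, 13), (2, 14), (2, 15)]
Unfold 4 (reflect across h@4): 32 holes -> [(1, 8), (1, 9), (1, 10), (1, 11), (1, 12), (1, 13), (1, 14), (1, 15), (2, 8), (2, 9), (2, 10), (2, 11), (2, 12), (2, 13), (2, 14), (2, 15), (5, 8), (5, 9), (5, 10), (5, 11), (5, 12), (5, 13), (5, 14), (5, 15), (6, 8), (6, 9), (6, 10), (6, 11), (6, 12), (6, 13), (6, 14), (6, 15)]
Unfold 5 (reflect across v@8): 64 holes -> [(1, 0), (1, 1), (1, 2), (1, 3), (1, 4), (1, 5), (1, 6), (1, 7), (1, 8), (1, 9), (1, 10), (1, 11), (1, 12), (1, 13), (1, 14), (1, 15), (2, 0), (2, 1), (2, 2), (2, 3), (2, 4), (2, 5), (2, 6), (2, 7), (2, 8), (2, 9), (2, 10), (2, 11), (2, 12), (2, 13), (2, 14), (2, 15), (5, 0), (5, 1), (5, 2), (5, 3), (5, 4), (5, 5), (5, 6), (5, 7), (5, 8), (5, 9), (5, 10), (5, 11), (5, 12), (5, 13), (5, 14), (5, 15), (6, 0), (6, 1), (6, 2), (6, 3), (6, 4), (6, 5), (6, 6), (6, 7), (6, 8), (6, 9), (6, 10), (6, 11), (6, 12), (6, 13), (6, 14), (6, 15)]

Answer: ................
OOOOOOOOOOOOOOOO
OOOOOOOOOOOOOOOO
................
................
OOOOOOOOOOOOOOOO
OOOOOOOOOOOOOOOO
................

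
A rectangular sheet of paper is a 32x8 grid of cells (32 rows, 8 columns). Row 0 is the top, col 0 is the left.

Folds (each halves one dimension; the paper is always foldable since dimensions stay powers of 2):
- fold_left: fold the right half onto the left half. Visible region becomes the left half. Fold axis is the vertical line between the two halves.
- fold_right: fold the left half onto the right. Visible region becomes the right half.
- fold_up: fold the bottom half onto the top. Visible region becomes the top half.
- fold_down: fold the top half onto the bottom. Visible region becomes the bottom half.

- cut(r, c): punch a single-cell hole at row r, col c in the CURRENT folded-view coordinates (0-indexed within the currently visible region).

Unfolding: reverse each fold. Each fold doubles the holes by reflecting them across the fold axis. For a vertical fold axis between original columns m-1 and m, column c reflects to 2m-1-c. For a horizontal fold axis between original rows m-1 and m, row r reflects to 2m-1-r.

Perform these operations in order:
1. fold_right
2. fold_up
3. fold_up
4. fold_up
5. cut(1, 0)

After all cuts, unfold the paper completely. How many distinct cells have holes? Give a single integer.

Op 1 fold_right: fold axis v@4; visible region now rows[0,32) x cols[4,8) = 32x4
Op 2 fold_up: fold axis h@16; visible region now rows[0,16) x cols[4,8) = 16x4
Op 3 fold_up: fold axis h@8; visible region now rows[0,8) x cols[4,8) = 8x4
Op 4 fold_up: fold axis h@4; visible region now rows[0,4) x cols[4,8) = 4x4
Op 5 cut(1, 0): punch at orig (1,4); cuts so far [(1, 4)]; region rows[0,4) x cols[4,8) = 4x4
Unfold 1 (reflect across h@4): 2 holes -> [(1, 4), (6, 4)]
Unfold 2 (reflect across h@8): 4 holes -> [(1, 4), (6, 4), (9, 4), (14, 4)]
Unfold 3 (reflect across h@16): 8 holes -> [(1, 4), (6, 4), (9, 4), (14, 4), (17, 4), (22, 4), (25, 4), (30, 4)]
Unfold 4 (reflect across v@4): 16 holes -> [(1, 3), (1, 4), (6, 3), (6, 4), (9, 3), (9, 4), (14, 3), (14, 4), (17, 3), (17, 4), (22, 3), (22, 4), (25, 3), (25, 4), (30, 3), (30, 4)]

Answer: 16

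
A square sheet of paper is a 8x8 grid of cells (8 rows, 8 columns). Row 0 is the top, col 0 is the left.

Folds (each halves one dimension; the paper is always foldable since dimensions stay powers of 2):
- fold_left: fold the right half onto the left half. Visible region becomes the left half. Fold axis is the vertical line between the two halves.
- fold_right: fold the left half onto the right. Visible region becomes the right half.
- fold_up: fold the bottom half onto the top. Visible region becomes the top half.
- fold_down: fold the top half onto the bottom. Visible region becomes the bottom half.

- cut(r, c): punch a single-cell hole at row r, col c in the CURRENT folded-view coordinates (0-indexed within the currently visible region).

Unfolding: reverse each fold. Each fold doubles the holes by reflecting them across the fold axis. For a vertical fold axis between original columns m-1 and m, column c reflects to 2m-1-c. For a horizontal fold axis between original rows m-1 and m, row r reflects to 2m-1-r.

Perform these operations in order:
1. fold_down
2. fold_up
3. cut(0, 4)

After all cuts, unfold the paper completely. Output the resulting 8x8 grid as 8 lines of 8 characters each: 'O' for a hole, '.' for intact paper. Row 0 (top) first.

Op 1 fold_down: fold axis h@4; visible region now rows[4,8) x cols[0,8) = 4x8
Op 2 fold_up: fold axis h@6; visible region now rows[4,6) x cols[0,8) = 2x8
Op 3 cut(0, 4): punch at orig (4,4); cuts so far [(4, 4)]; region rows[4,6) x cols[0,8) = 2x8
Unfold 1 (reflect across h@6): 2 holes -> [(4, 4), (7, 4)]
Unfold 2 (reflect across h@4): 4 holes -> [(0, 4), (3, 4), (4, 4), (7, 4)]

Answer: ....O...
........
........
....O...
....O...
........
........
....O...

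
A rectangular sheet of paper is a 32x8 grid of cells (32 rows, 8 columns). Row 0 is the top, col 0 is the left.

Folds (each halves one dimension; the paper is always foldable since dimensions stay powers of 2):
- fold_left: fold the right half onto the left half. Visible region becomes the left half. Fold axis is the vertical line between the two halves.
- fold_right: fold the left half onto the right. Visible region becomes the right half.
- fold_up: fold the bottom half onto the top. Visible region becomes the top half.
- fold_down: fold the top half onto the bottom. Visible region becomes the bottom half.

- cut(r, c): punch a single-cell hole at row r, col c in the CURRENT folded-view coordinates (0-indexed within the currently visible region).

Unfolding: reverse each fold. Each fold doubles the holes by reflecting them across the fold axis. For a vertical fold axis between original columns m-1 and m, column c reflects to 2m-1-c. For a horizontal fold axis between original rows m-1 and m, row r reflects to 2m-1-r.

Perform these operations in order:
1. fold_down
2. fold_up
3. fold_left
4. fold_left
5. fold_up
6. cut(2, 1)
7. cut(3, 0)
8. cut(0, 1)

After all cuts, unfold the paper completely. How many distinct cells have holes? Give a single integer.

Answer: 96

Derivation:
Op 1 fold_down: fold axis h@16; visible region now rows[16,32) x cols[0,8) = 16x8
Op 2 fold_up: fold axis h@24; visible region now rows[16,24) x cols[0,8) = 8x8
Op 3 fold_left: fold axis v@4; visible region now rows[16,24) x cols[0,4) = 8x4
Op 4 fold_left: fold axis v@2; visible region now rows[16,24) x cols[0,2) = 8x2
Op 5 fold_up: fold axis h@20; visible region now rows[16,20) x cols[0,2) = 4x2
Op 6 cut(2, 1): punch at orig (18,1); cuts so far [(18, 1)]; region rows[16,20) x cols[0,2) = 4x2
Op 7 cut(3, 0): punch at orig (19,0); cuts so far [(18, 1), (19, 0)]; region rows[16,20) x cols[0,2) = 4x2
Op 8 cut(0, 1): punch at orig (16,1); cuts so far [(16, 1), (18, 1), (19, 0)]; region rows[16,20) x cols[0,2) = 4x2
Unfold 1 (reflect across h@20): 6 holes -> [(16, 1), (18, 1), (19, 0), (20, 0), (21, 1), (23, 1)]
Unfold 2 (reflect across v@2): 12 holes -> [(16, 1), (16, 2), (18, 1), (18, 2), (19, 0), (19, 3), (20, 0), (20, 3), (21, 1), (21, 2), (23, 1), (23, 2)]
Unfold 3 (reflect across v@4): 24 holes -> [(16, 1), (16, 2), (16, 5), (16, 6), (18, 1), (18, 2), (18, 5), (18, 6), (19, 0), (19, 3), (19, 4), (19, 7), (20, 0), (20, 3), (20, 4), (20, 7), (21, 1), (21, 2), (21, 5), (21, 6), (23, 1), (23, 2), (23, 5), (23, 6)]
Unfold 4 (reflect across h@24): 48 holes -> [(16, 1), (16, 2), (16, 5), (16, 6), (18, 1), (18, 2), (18, 5), (18, 6), (19, 0), (19, 3), (19, 4), (19, 7), (20, 0), (20, 3), (20, 4), (20, 7), (21, 1), (21, 2), (21, 5), (21, 6), (23, 1), (23, 2), (23, 5), (23, 6), (24, 1), (24, 2), (24, 5), (24, 6), (26, 1), (26, 2), (26, 5), (26, 6), (27, 0), (27, 3), (27, 4), (27, 7), (28, 0), (28, 3), (28, 4), (28, 7), (29, 1), (29, 2), (29, 5), (29, 6), (31, 1), (31, 2), (31, 5), (31, 6)]
Unfold 5 (reflect across h@16): 96 holes -> [(0, 1), (0, 2), (0, 5), (0, 6), (2, 1), (2, 2), (2, 5), (2, 6), (3, 0), (3, 3), (3, 4), (3, 7), (4, 0), (4, 3), (4, 4), (4, 7), (5, 1), (5, 2), (5, 5), (5, 6), (7, 1), (7, 2), (7, 5), (7, 6), (8, 1), (8, 2), (8, 5), (8, 6), (10, 1), (10, 2), (10, 5), (10, 6), (11, 0), (11, 3), (11, 4), (11, 7), (12, 0), (12, 3), (12, 4), (12, 7), (13, 1), (13, 2), (13, 5), (13, 6), (15, 1), (15, 2), (15, 5), (15, 6), (16, 1), (16, 2), (16, 5), (16, 6), (18, 1), (18, 2), (18, 5), (18, 6), (19, 0), (19, 3), (19, 4), (19, 7), (20, 0), (20, 3), (20, 4), (20, 7), (21, 1), (21, 2), (21, 5), (21, 6), (23, 1), (23, 2), (23, 5), (23, 6), (24, 1), (24, 2), (24, 5), (24, 6), (26, 1), (26, 2), (26, 5), (26, 6), (27, 0), (27, 3), (27, 4), (27, 7), (28, 0), (28, 3), (28, 4), (28, 7), (29, 1), (29, 2), (29, 5), (29, 6), (31, 1), (31, 2), (31, 5), (31, 6)]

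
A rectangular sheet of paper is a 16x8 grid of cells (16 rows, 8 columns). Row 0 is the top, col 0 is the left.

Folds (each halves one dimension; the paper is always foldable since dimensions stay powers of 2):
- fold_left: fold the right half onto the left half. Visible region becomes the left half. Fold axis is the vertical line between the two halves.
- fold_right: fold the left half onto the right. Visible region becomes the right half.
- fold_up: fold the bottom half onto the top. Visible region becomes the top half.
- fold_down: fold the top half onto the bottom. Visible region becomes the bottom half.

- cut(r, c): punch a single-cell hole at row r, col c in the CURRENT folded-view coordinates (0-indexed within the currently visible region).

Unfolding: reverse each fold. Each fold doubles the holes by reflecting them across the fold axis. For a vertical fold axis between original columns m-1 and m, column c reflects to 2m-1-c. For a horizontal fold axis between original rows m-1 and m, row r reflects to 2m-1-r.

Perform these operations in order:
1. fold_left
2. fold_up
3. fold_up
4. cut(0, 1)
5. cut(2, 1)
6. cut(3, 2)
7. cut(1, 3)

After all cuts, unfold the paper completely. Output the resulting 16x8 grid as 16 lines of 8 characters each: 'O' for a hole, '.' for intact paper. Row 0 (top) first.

Op 1 fold_left: fold axis v@4; visible region now rows[0,16) x cols[0,4) = 16x4
Op 2 fold_up: fold axis h@8; visible region now rows[0,8) x cols[0,4) = 8x4
Op 3 fold_up: fold axis h@4; visible region now rows[0,4) x cols[0,4) = 4x4
Op 4 cut(0, 1): punch at orig (0,1); cuts so far [(0, 1)]; region rows[0,4) x cols[0,4) = 4x4
Op 5 cut(2, 1): punch at orig (2,1); cuts so far [(0, 1), (2, 1)]; region rows[0,4) x cols[0,4) = 4x4
Op 6 cut(3, 2): punch at orig (3,2); cuts so far [(0, 1), (2, 1), (3, 2)]; region rows[0,4) x cols[0,4) = 4x4
Op 7 cut(1, 3): punch at orig (1,3); cuts so far [(0, 1), (1, 3), (2, 1), (3, 2)]; region rows[0,4) x cols[0,4) = 4x4
Unfold 1 (reflect across h@4): 8 holes -> [(0, 1), (1, 3), (2, 1), (3, 2), (4, 2), (5, 1), (6, 3), (7, 1)]
Unfold 2 (reflect across h@8): 16 holes -> [(0, 1), (1, 3), (2, 1), (3, 2), (4, 2), (5, 1), (6, 3), (7, 1), (8, 1), (9, 3), (10, 1), (11, 2), (12, 2), (13, 1), (14, 3), (15, 1)]
Unfold 3 (reflect across v@4): 32 holes -> [(0, 1), (0, 6), (1, 3), (1, 4), (2, 1), (2, 6), (3, 2), (3, 5), (4, 2), (4, 5), (5, 1), (5, 6), (6, 3), (6, 4), (7, 1), (7, 6), (8, 1), (8, 6), (9, 3), (9, 4), (10, 1), (10, 6), (11, 2), (11, 5), (12, 2), (12, 5), (13, 1), (13, 6), (14, 3), (14, 4), (15, 1), (15, 6)]

Answer: .O....O.
...OO...
.O....O.
..O..O..
..O..O..
.O....O.
...OO...
.O....O.
.O....O.
...OO...
.O....O.
..O..O..
..O..O..
.O....O.
...OO...
.O....O.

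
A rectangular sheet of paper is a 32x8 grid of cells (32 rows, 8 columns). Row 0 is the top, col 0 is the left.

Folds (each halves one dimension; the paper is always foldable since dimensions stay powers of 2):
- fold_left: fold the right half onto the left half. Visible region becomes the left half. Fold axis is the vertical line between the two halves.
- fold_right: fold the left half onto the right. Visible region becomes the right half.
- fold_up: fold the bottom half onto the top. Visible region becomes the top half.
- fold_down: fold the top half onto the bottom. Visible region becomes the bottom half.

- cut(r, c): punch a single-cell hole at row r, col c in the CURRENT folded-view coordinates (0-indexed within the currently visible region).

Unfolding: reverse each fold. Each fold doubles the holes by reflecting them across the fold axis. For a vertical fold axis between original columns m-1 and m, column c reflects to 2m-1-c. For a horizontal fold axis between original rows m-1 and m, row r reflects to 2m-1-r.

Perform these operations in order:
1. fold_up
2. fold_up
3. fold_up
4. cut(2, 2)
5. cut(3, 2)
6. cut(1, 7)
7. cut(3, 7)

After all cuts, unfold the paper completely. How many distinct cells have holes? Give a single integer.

Answer: 32

Derivation:
Op 1 fold_up: fold axis h@16; visible region now rows[0,16) x cols[0,8) = 16x8
Op 2 fold_up: fold axis h@8; visible region now rows[0,8) x cols[0,8) = 8x8
Op 3 fold_up: fold axis h@4; visible region now rows[0,4) x cols[0,8) = 4x8
Op 4 cut(2, 2): punch at orig (2,2); cuts so far [(2, 2)]; region rows[0,4) x cols[0,8) = 4x8
Op 5 cut(3, 2): punch at orig (3,2); cuts so far [(2, 2), (3, 2)]; region rows[0,4) x cols[0,8) = 4x8
Op 6 cut(1, 7): punch at orig (1,7); cuts so far [(1, 7), (2, 2), (3, 2)]; region rows[0,4) x cols[0,8) = 4x8
Op 7 cut(3, 7): punch at orig (3,7); cuts so far [(1, 7), (2, 2), (3, 2), (3, 7)]; region rows[0,4) x cols[0,8) = 4x8
Unfold 1 (reflect across h@4): 8 holes -> [(1, 7), (2, 2), (3, 2), (3, 7), (4, 2), (4, 7), (5, 2), (6, 7)]
Unfold 2 (reflect across h@8): 16 holes -> [(1, 7), (2, 2), (3, 2), (3, 7), (4, 2), (4, 7), (5, 2), (6, 7), (9, 7), (10, 2), (11, 2), (11, 7), (12, 2), (12, 7), (13, 2), (14, 7)]
Unfold 3 (reflect across h@16): 32 holes -> [(1, 7), (2, 2), (3, 2), (3, 7), (4, 2), (4, 7), (5, 2), (6, 7), (9, 7), (10, 2), (11, 2), (11, 7), (12, 2), (12, 7), (13, 2), (14, 7), (17, 7), (18, 2), (19, 2), (19, 7), (20, 2), (20, 7), (21, 2), (22, 7), (25, 7), (26, 2), (27, 2), (27, 7), (28, 2), (28, 7), (29, 2), (30, 7)]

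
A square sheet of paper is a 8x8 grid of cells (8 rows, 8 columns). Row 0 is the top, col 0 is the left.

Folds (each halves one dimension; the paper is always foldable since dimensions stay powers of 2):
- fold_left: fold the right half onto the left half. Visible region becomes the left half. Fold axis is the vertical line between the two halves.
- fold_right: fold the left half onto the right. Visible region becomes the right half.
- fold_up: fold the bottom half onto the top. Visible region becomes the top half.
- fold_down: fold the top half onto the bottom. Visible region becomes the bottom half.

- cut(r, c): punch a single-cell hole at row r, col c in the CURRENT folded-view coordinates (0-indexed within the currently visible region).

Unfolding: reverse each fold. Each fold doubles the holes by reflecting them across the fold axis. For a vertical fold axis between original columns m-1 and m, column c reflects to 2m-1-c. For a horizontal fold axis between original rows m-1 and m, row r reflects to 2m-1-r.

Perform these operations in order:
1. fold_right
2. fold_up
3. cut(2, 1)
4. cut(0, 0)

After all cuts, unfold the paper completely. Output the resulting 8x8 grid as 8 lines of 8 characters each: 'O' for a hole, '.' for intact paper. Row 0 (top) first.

Op 1 fold_right: fold axis v@4; visible region now rows[0,8) x cols[4,8) = 8x4
Op 2 fold_up: fold axis h@4; visible region now rows[0,4) x cols[4,8) = 4x4
Op 3 cut(2, 1): punch at orig (2,5); cuts so far [(2, 5)]; region rows[0,4) x cols[4,8) = 4x4
Op 4 cut(0, 0): punch at orig (0,4); cuts so far [(0, 4), (2, 5)]; region rows[0,4) x cols[4,8) = 4x4
Unfold 1 (reflect across h@4): 4 holes -> [(0, 4), (2, 5), (5, 5), (7, 4)]
Unfold 2 (reflect across v@4): 8 holes -> [(0, 3), (0, 4), (2, 2), (2, 5), (5, 2), (5, 5), (7, 3), (7, 4)]

Answer: ...OO...
........
..O..O..
........
........
..O..O..
........
...OO...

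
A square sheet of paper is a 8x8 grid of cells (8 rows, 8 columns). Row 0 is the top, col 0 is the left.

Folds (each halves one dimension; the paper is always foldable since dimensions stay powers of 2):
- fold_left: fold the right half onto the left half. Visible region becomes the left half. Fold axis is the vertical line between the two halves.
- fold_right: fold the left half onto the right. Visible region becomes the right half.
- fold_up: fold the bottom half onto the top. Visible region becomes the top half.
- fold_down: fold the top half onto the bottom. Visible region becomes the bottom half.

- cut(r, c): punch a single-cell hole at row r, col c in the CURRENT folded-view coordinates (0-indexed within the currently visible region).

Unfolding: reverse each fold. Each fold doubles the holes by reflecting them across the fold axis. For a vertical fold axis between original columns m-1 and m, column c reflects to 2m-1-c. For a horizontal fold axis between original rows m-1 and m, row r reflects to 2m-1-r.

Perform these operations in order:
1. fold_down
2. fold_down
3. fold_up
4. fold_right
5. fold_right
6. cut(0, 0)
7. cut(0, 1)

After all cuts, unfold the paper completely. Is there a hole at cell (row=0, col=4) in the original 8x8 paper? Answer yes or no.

Answer: yes

Derivation:
Op 1 fold_down: fold axis h@4; visible region now rows[4,8) x cols[0,8) = 4x8
Op 2 fold_down: fold axis h@6; visible region now rows[6,8) x cols[0,8) = 2x8
Op 3 fold_up: fold axis h@7; visible region now rows[6,7) x cols[0,8) = 1x8
Op 4 fold_right: fold axis v@4; visible region now rows[6,7) x cols[4,8) = 1x4
Op 5 fold_right: fold axis v@6; visible region now rows[6,7) x cols[6,8) = 1x2
Op 6 cut(0, 0): punch at orig (6,6); cuts so far [(6, 6)]; region rows[6,7) x cols[6,8) = 1x2
Op 7 cut(0, 1): punch at orig (6,7); cuts so far [(6, 6), (6, 7)]; region rows[6,7) x cols[6,8) = 1x2
Unfold 1 (reflect across v@6): 4 holes -> [(6, 4), (6, 5), (6, 6), (6, 7)]
Unfold 2 (reflect across v@4): 8 holes -> [(6, 0), (6, 1), (6, 2), (6, 3), (6, 4), (6, 5), (6, 6), (6, 7)]
Unfold 3 (reflect across h@7): 16 holes -> [(6, 0), (6, 1), (6, 2), (6, 3), (6, 4), (6, 5), (6, 6), (6, 7), (7, 0), (7, 1), (7, 2), (7, 3), (7, 4), (7, 5), (7, 6), (7, 7)]
Unfold 4 (reflect across h@6): 32 holes -> [(4, 0), (4, 1), (4, 2), (4, 3), (4, 4), (4, 5), (4, 6), (4, 7), (5, 0), (5, 1), (5, 2), (5, 3), (5, 4), (5, 5), (5, 6), (5, 7), (6, 0), (6, 1), (6, 2), (6, 3), (6, 4), (6, 5), (6, 6), (6, 7), (7, 0), (7, 1), (7, 2), (7, 3), (7, 4), (7, 5), (7, 6), (7, 7)]
Unfold 5 (reflect across h@4): 64 holes -> [(0, 0), (0, 1), (0, 2), (0, 3), (0, 4), (0, 5), (0, 6), (0, 7), (1, 0), (1, 1), (1, 2), (1, 3), (1, 4), (1, 5), (1, 6), (1, 7), (2, 0), (2, 1), (2, 2), (2, 3), (2, 4), (2, 5), (2, 6), (2, 7), (3, 0), (3, 1), (3, 2), (3, 3), (3, 4), (3, 5), (3, 6), (3, 7), (4, 0), (4, 1), (4, 2), (4, 3), (4, 4), (4, 5), (4, 6), (4, 7), (5, 0), (5, 1), (5, 2), (5, 3), (5, 4), (5, 5), (5, 6), (5, 7), (6, 0), (6, 1), (6, 2), (6, 3), (6, 4), (6, 5), (6, 6), (6, 7), (7, 0), (7, 1), (7, 2), (7, 3), (7, 4), (7, 5), (7, 6), (7, 7)]
Holes: [(0, 0), (0, 1), (0, 2), (0, 3), (0, 4), (0, 5), (0, 6), (0, 7), (1, 0), (1, 1), (1, 2), (1, 3), (1, 4), (1, 5), (1, 6), (1, 7), (2, 0), (2, 1), (2, 2), (2, 3), (2, 4), (2, 5), (2, 6), (2, 7), (3, 0), (3, 1), (3, 2), (3, 3), (3, 4), (3, 5), (3, 6), (3, 7), (4, 0), (4, 1), (4, 2), (4, 3), (4, 4), (4, 5), (4, 6), (4, 7), (5, 0), (5, 1), (5, 2), (5, 3), (5, 4), (5, 5), (5, 6), (5, 7), (6, 0), (6, 1), (6, 2), (6, 3), (6, 4), (6, 5), (6, 6), (6, 7), (7, 0), (7, 1), (7, 2), (7, 3), (7, 4), (7, 5), (7, 6), (7, 7)]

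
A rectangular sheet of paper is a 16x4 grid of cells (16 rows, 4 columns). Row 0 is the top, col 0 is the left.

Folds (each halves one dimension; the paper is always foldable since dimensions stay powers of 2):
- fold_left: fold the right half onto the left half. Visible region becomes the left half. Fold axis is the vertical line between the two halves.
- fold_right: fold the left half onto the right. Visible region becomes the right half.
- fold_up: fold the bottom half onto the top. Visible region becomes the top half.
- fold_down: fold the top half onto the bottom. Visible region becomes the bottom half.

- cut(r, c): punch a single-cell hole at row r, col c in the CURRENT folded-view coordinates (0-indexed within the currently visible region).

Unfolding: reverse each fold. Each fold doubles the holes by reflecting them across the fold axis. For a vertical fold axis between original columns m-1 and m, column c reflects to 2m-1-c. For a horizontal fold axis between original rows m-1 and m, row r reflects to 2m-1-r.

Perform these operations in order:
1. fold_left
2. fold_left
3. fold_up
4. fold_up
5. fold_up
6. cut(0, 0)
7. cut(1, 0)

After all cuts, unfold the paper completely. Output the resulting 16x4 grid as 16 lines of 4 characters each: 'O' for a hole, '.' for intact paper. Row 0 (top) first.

Op 1 fold_left: fold axis v@2; visible region now rows[0,16) x cols[0,2) = 16x2
Op 2 fold_left: fold axis v@1; visible region now rows[0,16) x cols[0,1) = 16x1
Op 3 fold_up: fold axis h@8; visible region now rows[0,8) x cols[0,1) = 8x1
Op 4 fold_up: fold axis h@4; visible region now rows[0,4) x cols[0,1) = 4x1
Op 5 fold_up: fold axis h@2; visible region now rows[0,2) x cols[0,1) = 2x1
Op 6 cut(0, 0): punch at orig (0,0); cuts so far [(0, 0)]; region rows[0,2) x cols[0,1) = 2x1
Op 7 cut(1, 0): punch at orig (1,0); cuts so far [(0, 0), (1, 0)]; region rows[0,2) x cols[0,1) = 2x1
Unfold 1 (reflect across h@2): 4 holes -> [(0, 0), (1, 0), (2, 0), (3, 0)]
Unfold 2 (reflect across h@4): 8 holes -> [(0, 0), (1, 0), (2, 0), (3, 0), (4, 0), (5, 0), (6, 0), (7, 0)]
Unfold 3 (reflect across h@8): 16 holes -> [(0, 0), (1, 0), (2, 0), (3, 0), (4, 0), (5, 0), (6, 0), (7, 0), (8, 0), (9, 0), (10, 0), (11, 0), (12, 0), (13, 0), (14, 0), (15, 0)]
Unfold 4 (reflect across v@1): 32 holes -> [(0, 0), (0, 1), (1, 0), (1, 1), (2, 0), (2, 1), (3, 0), (3, 1), (4, 0), (4, 1), (5, 0), (5, 1), (6, 0), (6, 1), (7, 0), (7, 1), (8, 0), (8, 1), (9, 0), (9, 1), (10, 0), (10, 1), (11, 0), (11, 1), (12, 0), (12, 1), (13, 0), (13, 1), (14, 0), (14, 1), (15, 0), (15, 1)]
Unfold 5 (reflect across v@2): 64 holes -> [(0, 0), (0, 1), (0, 2), (0, 3), (1, 0), (1, 1), (1, 2), (1, 3), (2, 0), (2, 1), (2, 2), (2, 3), (3, 0), (3, 1), (3, 2), (3, 3), (4, 0), (4, 1), (4, 2), (4, 3), (5, 0), (5, 1), (5, 2), (5, 3), (6, 0), (6, 1), (6, 2), (6, 3), (7, 0), (7, 1), (7, 2), (7, 3), (8, 0), (8, 1), (8, 2), (8, 3), (9, 0), (9, 1), (9, 2), (9, 3), (10, 0), (10, 1), (10, 2), (10, 3), (11, 0), (11, 1), (11, 2), (11, 3), (12, 0), (12, 1), (12, 2), (12, 3), (13, 0), (13, 1), (13, 2), (13, 3), (14, 0), (14, 1), (14, 2), (14, 3), (15, 0), (15, 1), (15, 2), (15, 3)]

Answer: OOOO
OOOO
OOOO
OOOO
OOOO
OOOO
OOOO
OOOO
OOOO
OOOO
OOOO
OOOO
OOOO
OOOO
OOOO
OOOO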